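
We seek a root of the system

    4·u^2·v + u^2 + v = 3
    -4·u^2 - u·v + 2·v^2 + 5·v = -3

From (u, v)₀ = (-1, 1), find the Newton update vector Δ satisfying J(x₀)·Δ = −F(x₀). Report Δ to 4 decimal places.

(-0.0370, -0.6741)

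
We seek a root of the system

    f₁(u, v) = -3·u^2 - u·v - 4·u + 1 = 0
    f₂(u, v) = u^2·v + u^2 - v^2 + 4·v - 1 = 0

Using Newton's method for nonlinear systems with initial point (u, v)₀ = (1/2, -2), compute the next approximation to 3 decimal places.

At (1/2, -2): F = (-0.750, -13.250).
Jacobian J = [[-6·u - v - 4, -u], [2·u·v + 2·u, u^2 - 2·v + 4]].
At the point, J = [[-5.000, -0.500], [-1.000, 8.250]] (det J = -41.750).
Solving J·Δ = −F gives Δ = (-0.307, 1.569).
Then the next iterate is (u, v)₁ = (0.193, -0.431).

(0.193, -0.431)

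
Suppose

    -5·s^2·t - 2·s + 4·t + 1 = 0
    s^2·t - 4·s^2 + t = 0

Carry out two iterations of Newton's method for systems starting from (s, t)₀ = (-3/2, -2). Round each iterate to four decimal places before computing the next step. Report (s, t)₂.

At (-3/2, -2): F = (18.5000, -15.5000).
Jacobian J = [[-10·s·t - 2, -5·s^2 + 4], [2·s·t - 8·s, s^2 + 1]].
At the point, J = [[-32.0000, -7.2500], [18.0000, 3.2500]] (det J = 26.5000).
Solving J·Δ = −F gives Δ = (1.9717, -6.1509).
Then the next iterate is (s, t)₁ = (0.4717, -8.1509).
Round to (0.4717, -8.1509) and repeat: F = (-23.479087, -10.854486), J = [[36.447795, 2.887496], [-11.463159, 1.222501]].
Δ = (-0.0340, 8.5603), so (s, t)₂ = (0.4377, 0.4094).

(0.4377, 0.4094)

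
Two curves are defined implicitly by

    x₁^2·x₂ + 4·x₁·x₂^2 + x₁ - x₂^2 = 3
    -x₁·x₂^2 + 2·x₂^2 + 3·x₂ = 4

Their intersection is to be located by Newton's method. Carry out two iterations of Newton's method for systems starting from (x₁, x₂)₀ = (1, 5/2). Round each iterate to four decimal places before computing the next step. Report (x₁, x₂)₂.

At (1, 5/2): F = (19.2500, 9.7500).
Jacobian J = [[2·x₁·x₂ + 4·x₂^2 + 1, x₁^2 + 8·x₁·x₂ - 2·x₂], [-x₂^2, -2·x₁·x₂ + 4·x₂ + 3]].
At the point, J = [[31.0000, 16.0000], [-6.2500, 8.0000]] (det J = 348.0000).
Solving J·Δ = −F gives Δ = (0.0057, -1.2143).
Then the next iterate is (x₁, x₂)₁ = (1.0057, 1.2857).
Round to (1.0057, 1.2857) and repeat: F = (4.302861, 1.500702), J = [[10.198155, 8.784260], [-1.653024, 5.556743]].
Δ = (-0.1507, -0.3149), so (x₁, x₂)₂ = (0.8550, 0.9708).

(0.8550, 0.9708)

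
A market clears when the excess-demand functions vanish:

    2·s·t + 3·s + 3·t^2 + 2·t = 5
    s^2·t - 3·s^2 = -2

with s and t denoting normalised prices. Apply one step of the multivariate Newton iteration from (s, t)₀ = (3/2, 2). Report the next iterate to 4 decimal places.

(0.7116, 1.0599)

At (3/2, 2): F = (21.5000, -0.2500).
Jacobian J = [[2·t + 3, 2·s + 6·t + 2], [2·s·t - 6·s, s^2]].
At the point, J = [[7.0000, 17.0000], [-3.0000, 2.2500]] (det J = 66.7500).
Solving J·Δ = −F gives Δ = (-0.7884, -0.9401).
Then the next iterate is (s, t)₁ = (0.7116, 1.0599).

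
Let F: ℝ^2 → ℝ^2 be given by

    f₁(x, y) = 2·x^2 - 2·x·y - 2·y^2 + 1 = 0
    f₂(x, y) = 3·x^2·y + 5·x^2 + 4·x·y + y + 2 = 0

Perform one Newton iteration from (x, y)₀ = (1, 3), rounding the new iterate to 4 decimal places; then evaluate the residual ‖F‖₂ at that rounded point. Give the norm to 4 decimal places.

10.5768

At (1, 3): F = (-21.0000, 31.0000).
Jacobian J = [[4·x - 2·y, -2·x - 4·y], [6·x·y + 10·x + 4·y, 3·x^2 + 4·x + 1]].
At the point, J = [[-2.0000, -14.0000], [40.0000, 8.0000]] (det J = 544.0000).
Solving J·Δ = −F gives Δ = (-0.4890, -1.4301).
Then the next iterate is (x, y)₁ = (0.5110, 1.5699).
Re-evaluating at (0.5110, 1.5699): F = (-5.011368, 9.314182), so ‖F‖₂ = 10.5768.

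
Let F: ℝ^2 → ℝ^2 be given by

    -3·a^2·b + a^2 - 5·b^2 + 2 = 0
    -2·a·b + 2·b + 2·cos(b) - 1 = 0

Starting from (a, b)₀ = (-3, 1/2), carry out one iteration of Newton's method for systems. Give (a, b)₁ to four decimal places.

(8.5626, 1.4668)

At (-3, 1/2): F = (-3.7500, 4.755165).
Jacobian J = [[-6·a·b + 2·a, -3·a^2 - 10·b], [-2·b, -2·a - 2·sin(b) + 2]].
At the point, J = [[3.0000, -32.0000], [-1.0000, 7.041149]] (det J = -10.876553).
Solving J·Δ = −F gives Δ = (11.5626, 0.9668).
Then the next iterate is (a, b)₁ = (8.5626, 1.4668).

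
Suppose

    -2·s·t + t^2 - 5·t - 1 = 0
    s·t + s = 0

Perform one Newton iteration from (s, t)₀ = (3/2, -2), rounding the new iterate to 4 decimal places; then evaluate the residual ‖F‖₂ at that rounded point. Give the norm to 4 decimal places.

4.7671

At (3/2, -2): F = (19.0000, -1.5000).
Jacobian J = [[-2·t, -2·s + 2·t - 5], [t + 1, s]].
At the point, J = [[4.0000, -12.0000], [-1.0000, 1.5000]] (det J = -6.0000).
Solving J·Δ = −F gives Δ = (1.7500, 2.1667).
Then the next iterate is (s, t)₁ = (3.2500, 0.1667).
Re-evaluating at (3.2500, 0.1667): F = (-2.889261, 3.791775), so ‖F‖₂ = 4.7671.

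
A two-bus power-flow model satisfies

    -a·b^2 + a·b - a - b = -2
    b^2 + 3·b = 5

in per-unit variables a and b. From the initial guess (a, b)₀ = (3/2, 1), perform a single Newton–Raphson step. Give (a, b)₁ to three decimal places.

(0.500, 1.200)

At (3/2, 1): F = (-0.500, -1.000).
Jacobian J = [[-b^2 + b - 1, -2·a·b + a - 1], [0, 2·b + 3]].
At the point, J = [[-1.000, -2.500], [0.000, 5.000]] (det J = -5.000).
Solving J·Δ = −F gives Δ = (-1.000, 0.200).
Then the next iterate is (a, b)₁ = (0.500, 1.200).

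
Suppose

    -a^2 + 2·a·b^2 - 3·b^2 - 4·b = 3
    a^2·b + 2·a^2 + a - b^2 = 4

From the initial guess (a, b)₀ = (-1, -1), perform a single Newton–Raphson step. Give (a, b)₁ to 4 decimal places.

At (-1, -1): F = (-5.0000, -5.0000).
Jacobian J = [[-2·a + 2·b^2, 4·a·b - 6·b - 4], [2·a·b + 4·a + 1, a^2 - 2·b]].
At the point, J = [[4.0000, 6.0000], [-1.0000, 3.0000]] (det J = 18.0000).
Solving J·Δ = −F gives Δ = (-0.8333, 1.3889).
Then the next iterate is (a, b)₁ = (-1.8333, 0.3889).

(-1.8333, 0.3889)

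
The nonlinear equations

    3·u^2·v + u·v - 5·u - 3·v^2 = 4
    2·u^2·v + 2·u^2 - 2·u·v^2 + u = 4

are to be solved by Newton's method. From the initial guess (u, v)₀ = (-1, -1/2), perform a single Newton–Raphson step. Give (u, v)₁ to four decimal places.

At (-1, -1/2): F = (-0.7500, -3.5000).
Jacobian J = [[6·u·v + v - 5, 3·u^2 + u - 6·v], [4·u·v + 4·u - 2·v^2 + 1, 2·u^2 - 4·u·v]].
At the point, J = [[-2.5000, 5.0000], [-1.5000, 0.0000]] (det J = 7.5000).
Solving J·Δ = −F gives Δ = (-2.3333, -1.0167).
Then the next iterate is (u, v)₁ = (-3.3333, -1.5167).

(-3.3333, -1.5167)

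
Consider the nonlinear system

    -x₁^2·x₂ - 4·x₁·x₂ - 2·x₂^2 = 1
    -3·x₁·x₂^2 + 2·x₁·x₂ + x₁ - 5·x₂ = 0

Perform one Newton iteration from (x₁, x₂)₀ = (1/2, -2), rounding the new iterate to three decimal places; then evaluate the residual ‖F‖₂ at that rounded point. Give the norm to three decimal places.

1.119

At (1/2, -2): F = (-4.500, 2.500).
Jacobian J = [[-2·x₁·x₂ - 4·x₂, -x₁^2 - 4·x₁ - 4·x₂], [-3·x₂^2 + 2·x₂ + 1, -6·x₁·x₂ + 2·x₁ - 5]].
At the point, J = [[10.000, 5.750], [-15.000, 2.000]] (det J = 106.250).
Solving J·Δ = −F gives Δ = (0.220, 0.400).
Then the next iterate is (x₁, x₂)₁ = (0.720, -1.600).
Re-evaluating at (0.720, -1.600): F = (-0.68256, 0.88640), so ‖F‖₂ = 1.119.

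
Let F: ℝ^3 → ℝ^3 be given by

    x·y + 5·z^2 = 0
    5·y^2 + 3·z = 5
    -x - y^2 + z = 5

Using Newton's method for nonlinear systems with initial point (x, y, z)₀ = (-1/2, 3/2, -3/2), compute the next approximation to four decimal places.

(-8.5653, 1.4040, -1.6033)

At (-1/2, 3/2, -3/2): F = (10.5000, 1.7500, -8.2500).
Jacobian J = [[y, x, 10·z], [0, 10·y, 3], [-1, -2·y, 1]].
At the point, J = [[1.5000, -0.5000, -15.0000], [0.0000, 15.0000, 3.0000], [-1.0000, -3.0000, 1.0000]] (det J = -187.5000).
Solving J·Δ = −F gives Δ = (-8.0653, -0.0960, -0.1033).
Then the next iterate is (x, y, z)₁ = (-8.5653, 1.4040, -1.6033).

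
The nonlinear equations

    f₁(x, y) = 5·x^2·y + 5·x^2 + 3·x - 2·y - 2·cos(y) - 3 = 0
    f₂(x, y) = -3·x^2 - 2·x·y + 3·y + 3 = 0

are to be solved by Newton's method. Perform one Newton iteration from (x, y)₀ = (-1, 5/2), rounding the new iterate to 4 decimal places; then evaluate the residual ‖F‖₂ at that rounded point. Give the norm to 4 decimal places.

2.4383

At (-1, 5/2): F = (8.102287, 12.5000).
Jacobian J = [[10·x·y + 10·x + 3, 5·x^2 + 2·sin(y) - 2], [-6·x - 2·y, -2·x + 3]].
At the point, J = [[-32.0000, 4.196944], [1.0000, 5.0000]] (det J = -164.196944).
Solving J·Δ = −F gives Δ = (-0.0728, -2.4854).
Then the next iterate is (x, y)₁ = (-1.0728, 0.0146).
Re-evaluating at (-1.0728, 0.0146): F = (-2.408872, -0.377574), so ‖F‖₂ = 2.4383.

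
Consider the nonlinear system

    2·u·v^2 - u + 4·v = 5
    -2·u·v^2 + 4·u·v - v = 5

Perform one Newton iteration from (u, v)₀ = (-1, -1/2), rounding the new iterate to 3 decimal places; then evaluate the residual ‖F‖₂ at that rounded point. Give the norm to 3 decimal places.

At (-1, -1/2): F = (-6.500, -2.000).
Jacobian J = [[2·v^2 - 1, 4·u·v + 4], [-2·v^2 + 4·v, -4·u·v + 4·u - 1]].
At the point, J = [[-0.500, 6.000], [-2.500, -7.000]] (det J = 18.500).
Solving J·Δ = −F gives Δ = (-3.108, 0.824).
Then the next iterate is (u, v)₁ = (-4.108, 0.324).
Re-evaluating at (-4.108, 0.324): F = (-0.45848, -9.78549), so ‖F‖₂ = 9.796.

9.796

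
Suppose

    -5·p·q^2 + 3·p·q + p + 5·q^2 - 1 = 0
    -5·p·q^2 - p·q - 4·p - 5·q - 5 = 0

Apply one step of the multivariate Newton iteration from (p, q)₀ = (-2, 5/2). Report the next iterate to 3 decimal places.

(-1.712, 1.497)

At (-2, 5/2): F = (75.750, 58.000).
Jacobian J = [[-5·q^2 + 3·q + 1, -10·p·q + 3·p + 10·q], [-5·q^2 - q - 4, -10·p·q - p - 5]].
At the point, J = [[-22.750, 69.000], [-37.750, 47.000]] (det J = 1535.500).
Solving J·Δ = −F gives Δ = (0.288, -1.003).
Then the next iterate is (p, q)₁ = (-1.712, 1.497).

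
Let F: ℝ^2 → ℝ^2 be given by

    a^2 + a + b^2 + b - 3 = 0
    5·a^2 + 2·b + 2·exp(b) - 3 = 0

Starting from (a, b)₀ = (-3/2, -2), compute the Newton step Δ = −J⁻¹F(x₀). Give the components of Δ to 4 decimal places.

(0.2623, -0.2582)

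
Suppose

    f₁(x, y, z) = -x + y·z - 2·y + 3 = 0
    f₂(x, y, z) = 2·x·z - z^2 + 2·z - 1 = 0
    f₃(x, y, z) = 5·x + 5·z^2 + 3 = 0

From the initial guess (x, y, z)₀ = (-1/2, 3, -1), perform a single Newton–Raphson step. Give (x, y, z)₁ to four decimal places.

(-3.2000, 1.2667, -1.8000)

At (-1/2, 3, -1): F = (-5.5000, -3.0000, 5.5000).
Jacobian J = [[-1, z - 2, y], [2·z, 0, 2·x - 2·z + 2], [5, 0, 10·z]].
At the point, J = [[-1.0000, -3.0000, 3.0000], [-2.0000, 0.0000, 3.0000], [5.0000, 0.0000, -10.0000]] (det J = 15.0000).
Solving J·Δ = −F gives Δ = (-2.7000, -1.7333, -0.8000).
Then the next iterate is (x, y, z)₁ = (-3.2000, 1.2667, -1.8000).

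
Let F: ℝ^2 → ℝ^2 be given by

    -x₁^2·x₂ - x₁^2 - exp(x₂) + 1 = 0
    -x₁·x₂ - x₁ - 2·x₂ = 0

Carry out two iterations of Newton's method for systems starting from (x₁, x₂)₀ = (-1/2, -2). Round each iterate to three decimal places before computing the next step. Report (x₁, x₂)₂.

(-0.203, 0.088)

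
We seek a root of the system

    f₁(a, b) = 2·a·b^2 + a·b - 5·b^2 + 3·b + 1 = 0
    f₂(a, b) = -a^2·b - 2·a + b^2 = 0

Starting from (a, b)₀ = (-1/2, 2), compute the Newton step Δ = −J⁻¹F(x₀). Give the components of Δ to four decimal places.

(-0.7800, -1.2000)

At (-1/2, 2): F = (-18.0000, 4.5000).
Jacobian J = [[2·b^2 + b, 4·a·b + a - 10·b + 3], [-2·a·b - 2, -a^2 + 2·b]].
At the point, J = [[10.0000, -21.5000], [0.0000, 3.7500]] (det J = 37.5000).
Solving J·Δ = −F gives Δ = (-0.7800, -1.2000).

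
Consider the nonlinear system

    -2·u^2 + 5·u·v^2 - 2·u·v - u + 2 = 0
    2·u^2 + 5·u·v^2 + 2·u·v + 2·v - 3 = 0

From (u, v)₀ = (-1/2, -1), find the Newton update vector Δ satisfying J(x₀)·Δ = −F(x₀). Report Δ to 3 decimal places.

(-0.643, 1.107)

At (-1/2, -1): F = (-1.500, -6.000).
Jacobian J = [[-4·u + 5·v^2 - 2·v - 1, 10·u·v - 2·u], [4·u + 5·v^2 + 2·v, 10·u·v + 2·u + 2]].
At the point, J = [[8.000, 6.000], [1.000, 6.000]] (det J = 42.000).
Solving J·Δ = −F gives Δ = (-0.643, 1.107).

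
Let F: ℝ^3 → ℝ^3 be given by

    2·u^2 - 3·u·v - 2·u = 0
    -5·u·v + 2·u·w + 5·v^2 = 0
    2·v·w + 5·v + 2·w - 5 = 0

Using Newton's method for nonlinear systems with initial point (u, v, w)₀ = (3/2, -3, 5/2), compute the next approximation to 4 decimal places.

(0.7875, -1.7250, -1.8125)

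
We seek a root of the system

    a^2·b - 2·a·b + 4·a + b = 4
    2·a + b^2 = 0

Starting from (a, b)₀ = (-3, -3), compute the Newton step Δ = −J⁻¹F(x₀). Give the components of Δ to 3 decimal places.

(1.680, 1.060)

At (-3, -3): F = (-64.000, 3.000).
Jacobian J = [[2·a·b - 2·b + 4, a^2 - 2·a + 1], [2, 2·b]].
At the point, J = [[28.000, 16.000], [2.000, -6.000]] (det J = -200.000).
Solving J·Δ = −F gives Δ = (1.680, 1.060).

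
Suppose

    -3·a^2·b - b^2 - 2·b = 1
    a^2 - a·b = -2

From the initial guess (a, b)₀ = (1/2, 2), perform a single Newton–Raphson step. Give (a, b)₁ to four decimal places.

(4.1500, -2.8000)

At (1/2, 2): F = (-10.5000, 1.2500).
Jacobian J = [[-6·a·b, -3·a^2 - 2·b - 2], [2·a - b, -a]].
At the point, J = [[-6.0000, -6.7500], [-1.0000, -0.5000]] (det J = -3.7500).
Solving J·Δ = −F gives Δ = (3.6500, -4.8000).
Then the next iterate is (a, b)₁ = (4.1500, -2.8000).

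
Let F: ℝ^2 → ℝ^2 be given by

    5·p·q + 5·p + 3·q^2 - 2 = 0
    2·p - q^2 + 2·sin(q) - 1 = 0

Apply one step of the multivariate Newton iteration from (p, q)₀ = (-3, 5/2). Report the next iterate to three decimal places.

(-0.957, 1.293)

At (-3, 5/2): F = (-35.750, -12.05306).
Jacobian J = [[5·q + 5, 5·p + 6·q], [2, -2·q + 2·cos(q)]].
At the point, J = [[17.500, 0.000], [2.000, -6.60229]] (det J = -115.54003).
Solving J·Δ = −F gives Δ = (2.043, -1.207).
Then the next iterate is (p, q)₁ = (-0.957, 1.293).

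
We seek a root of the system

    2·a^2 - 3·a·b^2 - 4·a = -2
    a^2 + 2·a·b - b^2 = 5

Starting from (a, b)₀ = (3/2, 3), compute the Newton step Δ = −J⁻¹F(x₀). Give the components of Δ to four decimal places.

At (3/2, 3): F = (-40.0000, -2.7500).
Jacobian J = [[4·a - 3·b^2 - 4, -6·a·b], [2·a + 2·b, 2·a - 2·b]].
At the point, J = [[-25.0000, -27.0000], [9.0000, -3.0000]] (det J = 318.0000).
Solving J·Δ = −F gives Δ = (-0.1439, -1.3483).

(-0.1439, -1.3483)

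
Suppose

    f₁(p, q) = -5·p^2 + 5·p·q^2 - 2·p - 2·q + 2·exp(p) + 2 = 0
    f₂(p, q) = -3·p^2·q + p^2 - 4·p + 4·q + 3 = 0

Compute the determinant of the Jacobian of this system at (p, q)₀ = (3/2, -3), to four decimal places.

J = [[-10·p + 5·q^2 + 2·exp(p) - 2, 10·p·q - 2], [-6·p·q + 2·p - 4, -3·p^2 + 4]].
At the point, J = [[36.963378, -47.0000], [26.0000, -2.7500]].
det J = 1120.3507.

1120.3507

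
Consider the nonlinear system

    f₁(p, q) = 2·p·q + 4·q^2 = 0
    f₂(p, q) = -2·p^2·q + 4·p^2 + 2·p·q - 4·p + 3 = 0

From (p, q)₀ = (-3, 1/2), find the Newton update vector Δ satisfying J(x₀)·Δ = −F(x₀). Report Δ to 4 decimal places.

At (-3, 1/2): F = (-2.0000, 39.0000).
Jacobian J = [[2·q, 2·p + 8·q], [-4·p·q + 8·p + 2·q - 4, -2·p^2 + 2·p]].
At the point, J = [[1.0000, -2.0000], [-21.0000, -24.0000]] (det J = -66.0000).
Solving J·Δ = −F gives Δ = (1.9091, -0.0455).

(1.9091, -0.0455)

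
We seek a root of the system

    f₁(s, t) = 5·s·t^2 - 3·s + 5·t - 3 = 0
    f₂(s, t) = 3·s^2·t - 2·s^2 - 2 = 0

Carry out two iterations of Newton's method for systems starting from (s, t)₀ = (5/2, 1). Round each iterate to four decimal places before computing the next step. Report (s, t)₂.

At (5/2, 1): F = (7.0000, 4.2500).
Jacobian J = [[5·t^2 - 3, 10·s·t + 5], [6·s·t - 4·s, 3·s^2]].
At the point, J = [[2.0000, 30.0000], [5.0000, 18.7500]] (det J = -112.5000).
Solving J·Δ = −F gives Δ = (0.0333, -0.2356).
Then the next iterate is (s, t)₁ = (2.5333, 0.7644).
Round to (2.5333, 0.7644) and repeat: F = (0.623229, -0.118357), J = [[-0.078463, 24.364545], [1.485527, 19.252827]].
Δ = (0.3947, -0.0243), so (s, t)₂ = (2.9280, 0.7401).

(2.9280, 0.7401)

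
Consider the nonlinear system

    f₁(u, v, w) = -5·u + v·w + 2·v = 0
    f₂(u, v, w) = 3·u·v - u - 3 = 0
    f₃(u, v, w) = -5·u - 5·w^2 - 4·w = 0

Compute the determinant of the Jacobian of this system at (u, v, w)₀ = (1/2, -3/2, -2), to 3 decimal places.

-131.250

J = [[-5, w + 2, v], [3·v - 1, 3·u, 0], [-5, 0, -10·w - 4]].
At the point, J = [[-5.000, 0.000, -1.500], [-5.500, 1.500, 0.000], [-5.000, 0.000, 16.000]].
det J = -131.250.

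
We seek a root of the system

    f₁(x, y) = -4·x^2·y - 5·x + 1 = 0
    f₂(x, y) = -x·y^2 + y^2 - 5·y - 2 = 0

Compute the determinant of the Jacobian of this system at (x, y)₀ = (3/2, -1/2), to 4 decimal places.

-6.7500

J = [[-8·x·y - 5, -4·x^2], [-y^2, -2·x·y + 2·y - 5]].
At the point, J = [[1.0000, -9.0000], [-0.2500, -4.5000]].
det J = -6.7500.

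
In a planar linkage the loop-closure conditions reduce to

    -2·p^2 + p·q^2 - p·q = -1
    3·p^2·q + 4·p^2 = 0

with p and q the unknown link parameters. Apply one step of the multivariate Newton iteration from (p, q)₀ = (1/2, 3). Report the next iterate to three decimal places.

(0.314, 1.898)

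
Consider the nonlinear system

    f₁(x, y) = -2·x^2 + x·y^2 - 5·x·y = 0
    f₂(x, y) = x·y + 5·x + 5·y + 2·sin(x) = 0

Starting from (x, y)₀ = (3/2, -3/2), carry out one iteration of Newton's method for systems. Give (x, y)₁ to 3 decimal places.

(0.578, -0.944)

At (3/2, -3/2): F = (10.125, -0.25501).
Jacobian J = [[-4·x + y^2 - 5·y, 2·x·y - 5·x], [y + 2·cos(x) + 5, x + 5]].
At the point, J = [[3.750, -12.000], [3.64147, 6.500]] (det J = 68.07269).
Solving J·Δ = −F gives Δ = (-0.922, 0.556).
Then the next iterate is (x, y)₁ = (0.578, -0.944).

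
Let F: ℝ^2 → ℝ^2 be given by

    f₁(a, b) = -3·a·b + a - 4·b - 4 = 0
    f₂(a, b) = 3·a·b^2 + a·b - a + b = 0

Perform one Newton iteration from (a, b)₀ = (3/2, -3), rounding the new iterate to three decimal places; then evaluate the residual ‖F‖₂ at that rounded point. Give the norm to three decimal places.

694.349

At (3/2, -3): F = (23.000, 31.500).
Jacobian J = [[-3·b + 1, -3·a - 4], [3·b^2 + b - 1, 6·a·b + a + 1]].
At the point, J = [[10.000, -8.500], [23.000, -24.500]] (det J = -49.500).
Solving J·Δ = −F gives Δ = (-5.975, -4.323).
Then the next iterate is (a, b)₁ = (-4.475, -7.323).
Re-evaluating at (-4.475, -7.323): F = (-77.49427, -690.01104), so ‖F‖₂ = 694.349.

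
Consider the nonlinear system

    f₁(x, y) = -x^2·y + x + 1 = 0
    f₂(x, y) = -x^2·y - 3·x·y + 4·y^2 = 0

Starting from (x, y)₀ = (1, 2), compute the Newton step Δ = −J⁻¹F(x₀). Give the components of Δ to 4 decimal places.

(0.1739, -0.5217)

At (1, 2): F = (0.0000, 8.0000).
Jacobian J = [[-2·x·y + 1, -x^2], [-2·x·y - 3·y, -x^2 - 3·x + 8·y]].
At the point, J = [[-3.0000, -1.0000], [-10.0000, 12.0000]] (det J = -46.0000).
Solving J·Δ = −F gives Δ = (0.1739, -0.5217).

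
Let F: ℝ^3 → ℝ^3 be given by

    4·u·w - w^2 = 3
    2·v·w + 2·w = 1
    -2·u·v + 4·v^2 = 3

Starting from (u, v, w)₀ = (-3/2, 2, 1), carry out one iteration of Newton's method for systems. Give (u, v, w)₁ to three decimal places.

At (-3/2, 2, 1): F = (-10.000, 5.000, 19.000).
Jacobian J = [[4·w, 0, 4·u - 2·w], [0, 2·w, 2·v + 2], [-2·v, -2·u + 8·v, 0]].
At the point, J = [[4.000, 0.000, -8.000], [0.000, 2.000, 6.000], [-4.000, 19.000, 0.000]] (det J = -520.000).
Solving J·Δ = −F gives Δ = (1.315, -0.723, -0.592).
Then the next iterate is (u, v, w)₁ = (-0.185, 1.277, 0.408).

(-0.185, 1.277, 0.408)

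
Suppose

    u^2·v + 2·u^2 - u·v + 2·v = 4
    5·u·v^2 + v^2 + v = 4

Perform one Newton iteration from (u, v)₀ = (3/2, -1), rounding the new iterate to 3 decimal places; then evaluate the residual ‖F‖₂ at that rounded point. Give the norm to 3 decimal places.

At (3/2, -1): F = (-2.250, 3.500).
Jacobian J = [[2·u·v + 4·u - v, u^2 - u + 2], [5·v^2, 10·u·v + 2·v + 1]].
At the point, J = [[4.000, 2.750], [5.000, -16.000]] (det J = -77.750).
Solving J·Δ = −F gives Δ = (0.339, 0.325).
Then the next iterate is (u, v)₁ = (1.839, -0.675).
Re-evaluating at (1.839, -0.675): F = (0.37237, -0.02990), so ‖F‖₂ = 0.374.

0.374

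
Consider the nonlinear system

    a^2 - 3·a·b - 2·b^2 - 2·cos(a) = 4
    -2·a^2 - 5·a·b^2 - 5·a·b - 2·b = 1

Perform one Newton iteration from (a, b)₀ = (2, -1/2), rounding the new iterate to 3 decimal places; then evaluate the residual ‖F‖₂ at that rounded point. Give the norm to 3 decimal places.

At (2, -1/2): F = (3.33229, -5.500).
Jacobian J = [[2·a - 3·b + 2·sin(a), -3·a - 4·b], [-4·a - 5·b^2 - 5·b, -10·a·b - 5·a - 2]].
At the point, J = [[7.31859, -4.000], [-6.750, -2.000]] (det J = -41.63719).
Solving J·Δ = −F gives Δ = (-0.688, -0.427).
Then the next iterate is (a, b)₁ = (1.312, -0.927).
Re-evaluating at (1.312, -0.927): F = (-0.86048, -2.14477), so ‖F‖₂ = 2.311.

2.311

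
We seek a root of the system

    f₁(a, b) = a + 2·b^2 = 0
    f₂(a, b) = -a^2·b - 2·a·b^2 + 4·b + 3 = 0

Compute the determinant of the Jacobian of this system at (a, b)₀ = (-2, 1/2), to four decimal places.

1.0000

J = [[1, 4·b], [-2·a·b - 2·b^2, -a^2 - 4·a·b + 4]].
At the point, J = [[1.0000, 2.0000], [1.5000, 4.0000]].
det J = 1.0000.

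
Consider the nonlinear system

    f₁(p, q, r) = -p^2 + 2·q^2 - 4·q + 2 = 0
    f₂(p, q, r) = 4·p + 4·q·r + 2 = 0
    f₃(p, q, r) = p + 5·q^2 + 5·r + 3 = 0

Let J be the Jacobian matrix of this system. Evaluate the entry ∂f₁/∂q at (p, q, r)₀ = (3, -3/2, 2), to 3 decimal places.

-10.000

∂f₁/∂q = 4·q - 4.
At (3, -3/2, 2) this is -10.000.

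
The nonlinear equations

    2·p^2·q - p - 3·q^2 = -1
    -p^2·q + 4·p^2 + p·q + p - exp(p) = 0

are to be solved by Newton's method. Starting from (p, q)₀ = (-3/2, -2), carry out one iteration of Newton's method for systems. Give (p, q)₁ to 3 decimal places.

(-0.868, -1.300)

At (-3/2, -2): F = (-18.500, 14.77687).
Jacobian J = [[4·p·q - 1, 2·p^2 - 6·q], [-2·p·q + 8·p + q - exp(p) + 1, -p^2 + p]].
At the point, J = [[11.000, 16.500], [-19.22313, -3.750]] (det J = 275.93165).
Solving J·Δ = −F gives Δ = (0.632, 0.700).
Then the next iterate is (p, q)₁ = (-0.868, -1.300).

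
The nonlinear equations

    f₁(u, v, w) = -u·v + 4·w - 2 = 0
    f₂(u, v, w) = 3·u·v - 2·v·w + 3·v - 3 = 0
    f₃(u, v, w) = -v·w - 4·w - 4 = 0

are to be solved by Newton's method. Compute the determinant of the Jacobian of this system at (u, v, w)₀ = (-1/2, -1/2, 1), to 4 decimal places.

J = [[-v, -u, 4], [3·v, 3·u - 2·w + 3, -2·v], [0, -w, -v - 4]].
At the point, J = [[0.5000, 0.5000, 4.0000], [-1.5000, -0.5000, 1.0000], [0.0000, -1.0000, -3.5000]].
det J = 4.7500.

4.7500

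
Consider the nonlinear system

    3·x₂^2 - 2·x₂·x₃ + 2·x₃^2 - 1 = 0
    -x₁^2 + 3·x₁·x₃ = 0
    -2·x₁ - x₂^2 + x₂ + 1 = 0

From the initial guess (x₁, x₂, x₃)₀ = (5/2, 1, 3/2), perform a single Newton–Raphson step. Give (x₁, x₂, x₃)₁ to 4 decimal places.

At (5/2, 1, 3/2): F = (3.5000, 5.0000, -4.0000).
Jacobian J = [[0, 6·x₂ - 2·x₃, -2·x₂ + 4·x₃], [-2·x₁ + 3·x₃, 0, 3·x₁], [-2, -2·x₂ + 1, 0]].
At the point, J = [[0.0000, 3.0000, 4.0000], [-0.5000, 0.0000, 7.5000], [-2.0000, -1.0000, 0.0000]] (det J = -43.0000).
Solving J·Δ = −F gives Δ = (-1.9477, -0.1047, -0.7965).
Then the next iterate is (x₁, x₂, x₃)₁ = (0.5523, 0.8953, 0.7035).

(0.5523, 0.8953, 0.7035)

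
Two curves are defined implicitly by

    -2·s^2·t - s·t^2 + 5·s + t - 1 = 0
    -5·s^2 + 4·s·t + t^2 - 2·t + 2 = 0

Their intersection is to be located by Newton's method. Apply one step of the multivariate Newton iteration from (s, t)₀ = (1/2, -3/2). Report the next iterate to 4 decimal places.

(1.5263, -4.2632)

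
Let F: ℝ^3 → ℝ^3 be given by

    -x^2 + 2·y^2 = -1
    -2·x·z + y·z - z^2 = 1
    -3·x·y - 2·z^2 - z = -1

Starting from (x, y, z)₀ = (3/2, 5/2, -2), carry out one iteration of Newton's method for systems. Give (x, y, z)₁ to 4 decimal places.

(1.0088, 1.2276, -1.0228)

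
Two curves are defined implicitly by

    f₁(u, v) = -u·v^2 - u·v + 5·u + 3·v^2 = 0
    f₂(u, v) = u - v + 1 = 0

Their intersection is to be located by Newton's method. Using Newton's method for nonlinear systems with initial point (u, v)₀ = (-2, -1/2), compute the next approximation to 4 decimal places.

(1.6667, 2.6667)

At (-2, -1/2): F = (-9.7500, -0.5000).
Jacobian J = [[-v^2 - v + 5, -2·u·v - u + 6·v], [1, -1]].
At the point, J = [[5.2500, -3.0000], [1.0000, -1.0000]] (det J = -2.2500).
Solving J·Δ = −F gives Δ = (3.6667, 3.1667).
Then the next iterate is (u, v)₁ = (1.6667, 2.6667).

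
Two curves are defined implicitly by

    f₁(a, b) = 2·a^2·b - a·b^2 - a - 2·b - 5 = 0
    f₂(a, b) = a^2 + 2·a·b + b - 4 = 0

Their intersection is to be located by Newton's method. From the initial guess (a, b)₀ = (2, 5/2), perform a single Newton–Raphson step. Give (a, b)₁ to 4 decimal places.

At (2, 5/2): F = (-4.5000, 12.5000).
Jacobian J = [[4·a·b - b^2 - 1, 2·a^2 - 2·a·b - 2], [2·a + 2·b, 2·a + 1]].
At the point, J = [[12.7500, -4.0000], [9.0000, 5.0000]] (det J = 99.7500).
Solving J·Δ = −F gives Δ = (-0.2757, -2.0038).
Then the next iterate is (a, b)₁ = (1.7243, 0.4962).

(1.7243, 0.4962)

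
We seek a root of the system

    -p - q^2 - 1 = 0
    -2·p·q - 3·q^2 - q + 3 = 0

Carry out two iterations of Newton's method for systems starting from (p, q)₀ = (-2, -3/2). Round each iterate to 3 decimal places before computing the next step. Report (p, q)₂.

(-1.508, -0.738)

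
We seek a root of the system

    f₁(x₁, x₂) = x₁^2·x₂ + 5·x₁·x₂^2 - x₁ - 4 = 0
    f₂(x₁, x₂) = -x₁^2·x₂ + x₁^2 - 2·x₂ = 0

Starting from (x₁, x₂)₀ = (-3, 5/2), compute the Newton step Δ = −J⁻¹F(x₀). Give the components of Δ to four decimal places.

(1.0000, -0.8636)

At (-3, 5/2): F = (-72.2500, -18.5000).
Jacobian J = [[2·x₁·x₂ + 5·x₂^2 - 1, x₁^2 + 10·x₁·x₂], [-2·x₁·x₂ + 2·x₁, -x₁^2 - 2]].
At the point, J = [[15.2500, -66.0000], [9.0000, -11.0000]] (det J = 426.2500).
Solving J·Δ = −F gives Δ = (1.0000, -0.8636).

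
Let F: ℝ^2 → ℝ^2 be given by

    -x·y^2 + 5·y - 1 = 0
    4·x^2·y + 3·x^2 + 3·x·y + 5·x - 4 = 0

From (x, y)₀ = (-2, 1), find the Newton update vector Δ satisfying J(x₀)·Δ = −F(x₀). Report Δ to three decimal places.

(0.071, -0.659)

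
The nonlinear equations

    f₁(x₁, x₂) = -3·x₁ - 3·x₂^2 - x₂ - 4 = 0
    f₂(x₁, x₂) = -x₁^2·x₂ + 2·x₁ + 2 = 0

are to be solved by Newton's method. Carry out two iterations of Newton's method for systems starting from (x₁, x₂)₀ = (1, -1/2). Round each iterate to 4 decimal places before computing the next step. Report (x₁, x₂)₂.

At (1, -1/2): F = (-7.2500, 4.5000).
Jacobian J = [[-3, -6·x₂ - 1], [-2·x₁·x₂ + 2, -x₁^2]].
At the point, J = [[-3.0000, 2.0000], [3.0000, -1.0000]] (det J = -3.0000).
Solving J·Δ = −F gives Δ = (-0.5833, 2.7500).
Then the next iterate is (x₁, x₂)₁ = (0.4167, 2.2500).
Round to (0.4167, 2.2500) and repeat: F = (-22.6876, 2.442712), J = [[-3.0000, -14.5000], [0.124850, -0.173639]].
Δ = (-16.8832, 1.9284), so (x₁, x₂)₂ = (-16.4665, 4.1784).

(-16.4665, 4.1784)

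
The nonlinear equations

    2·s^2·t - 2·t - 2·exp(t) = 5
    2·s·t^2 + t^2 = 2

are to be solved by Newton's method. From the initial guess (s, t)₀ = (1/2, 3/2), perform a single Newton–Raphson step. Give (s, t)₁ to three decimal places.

At (1/2, 3/2): F = (-16.21338, 2.500).
Jacobian J = [[4·s·t, 2·s^2 - 2·exp(t) - 2], [2·t^2, 4·s·t + 2·t]].
At the point, J = [[3.000, -10.46338], [4.500, 6.000]] (det J = 65.08520).
Solving J·Δ = −F gives Δ = (1.093, -1.236).
Then the next iterate is (s, t)₁ = (1.593, 0.264).

(1.593, 0.264)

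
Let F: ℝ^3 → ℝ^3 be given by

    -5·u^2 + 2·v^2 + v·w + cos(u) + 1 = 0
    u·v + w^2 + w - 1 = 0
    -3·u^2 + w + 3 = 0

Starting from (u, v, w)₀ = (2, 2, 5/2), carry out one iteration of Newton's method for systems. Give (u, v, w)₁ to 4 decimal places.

(1.3258, 1.5714, 0.9093)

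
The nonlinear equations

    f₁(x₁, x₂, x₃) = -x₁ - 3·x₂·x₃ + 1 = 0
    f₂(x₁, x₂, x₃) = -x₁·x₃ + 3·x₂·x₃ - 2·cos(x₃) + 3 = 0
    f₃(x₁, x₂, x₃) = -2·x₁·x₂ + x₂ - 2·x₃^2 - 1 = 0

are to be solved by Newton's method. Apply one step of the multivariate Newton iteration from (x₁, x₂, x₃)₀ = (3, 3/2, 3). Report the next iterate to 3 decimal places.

(2.727, 0.715, 1.187)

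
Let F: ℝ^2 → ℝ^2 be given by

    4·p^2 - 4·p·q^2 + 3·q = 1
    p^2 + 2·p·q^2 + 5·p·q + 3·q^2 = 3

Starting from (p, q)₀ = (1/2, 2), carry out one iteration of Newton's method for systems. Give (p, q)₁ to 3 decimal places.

(0.927, 0.575)

At (1/2, 2): F = (-2.000, 18.250).
Jacobian J = [[8·p - 4·q^2, -8·p·q + 3], [2·p + 2·q^2 + 5·q, 4·p·q + 5·p + 6·q]].
At the point, J = [[-12.000, -5.000], [19.000, 18.500]] (det J = -127.000).
Solving J·Δ = −F gives Δ = (0.427, -1.425).
Then the next iterate is (p, q)₁ = (0.927, 0.575).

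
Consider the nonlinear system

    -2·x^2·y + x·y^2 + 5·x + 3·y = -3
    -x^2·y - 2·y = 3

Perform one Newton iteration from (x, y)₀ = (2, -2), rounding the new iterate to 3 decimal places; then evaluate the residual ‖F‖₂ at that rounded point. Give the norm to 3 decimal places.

3.540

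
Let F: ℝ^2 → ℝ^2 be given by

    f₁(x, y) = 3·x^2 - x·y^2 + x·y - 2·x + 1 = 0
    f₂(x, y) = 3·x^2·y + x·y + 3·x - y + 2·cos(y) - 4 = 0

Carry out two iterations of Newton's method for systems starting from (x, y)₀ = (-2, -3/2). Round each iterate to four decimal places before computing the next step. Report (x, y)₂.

At (-2, -3/2): F = (24.5000, -23.358526).
Jacobian J = [[6·x - y^2 + y - 2, -2·x·y + x], [6·x·y + y + 3, 3·x^2 + x - 2·sin(y) - 1]].
At the point, J = [[-17.7500, -8.0000], [19.5000, 10.994990]] (det J = -39.161072).
Solving J·Δ = −F gives Δ = (2.1069, -1.6122).
Then the next iterate is (x, y)₁ = (0.1069, -3.1122).
Round to (0.1069, -3.1122) and repeat: F = (-0.547622, -3.005625), J = [[-14.156589, 0.772288], [-2.108365, -0.800040]].
Δ = (-0.2130, -3.1955), so (x, y)₂ = (-0.1061, -6.3077).

(-0.1061, -6.3077)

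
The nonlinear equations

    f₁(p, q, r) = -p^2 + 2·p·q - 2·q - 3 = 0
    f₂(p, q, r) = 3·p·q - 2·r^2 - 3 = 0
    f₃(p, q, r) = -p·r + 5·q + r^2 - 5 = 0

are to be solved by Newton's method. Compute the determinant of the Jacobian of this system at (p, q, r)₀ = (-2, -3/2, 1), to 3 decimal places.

-136.000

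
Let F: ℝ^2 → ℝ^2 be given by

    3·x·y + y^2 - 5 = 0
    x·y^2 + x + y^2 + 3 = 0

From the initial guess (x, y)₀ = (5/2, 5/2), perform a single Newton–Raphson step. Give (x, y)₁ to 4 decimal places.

(2.3077, 1.0154)

At (5/2, 5/2): F = (20.0000, 27.3750).
Jacobian J = [[3·y, 3·x + 2·y], [y^2 + 1, 2·x·y + 2·y]].
At the point, J = [[7.5000, 12.5000], [7.2500, 17.5000]] (det J = 40.6250).
Solving J·Δ = −F gives Δ = (-0.1923, -1.4846).
Then the next iterate is (x, y)₁ = (2.3077, 1.0154).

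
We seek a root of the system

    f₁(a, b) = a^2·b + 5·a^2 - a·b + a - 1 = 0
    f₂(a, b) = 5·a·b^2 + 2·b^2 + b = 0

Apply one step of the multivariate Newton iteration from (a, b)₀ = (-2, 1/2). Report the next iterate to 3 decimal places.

At (-2, 1/2): F = (20.000, -1.500).
Jacobian J = [[2·a·b + 10·a - b + 1, a^2 - a], [5·b^2, 10·a·b + 4·b + 1]].
At the point, J = [[-21.500, 6.000], [1.250, -7.000]] (det J = 143.000).
Solving J·Δ = −F gives Δ = (0.916, -0.051).
Then the next iterate is (a, b)₁ = (-1.084, 0.449).

(-1.084, 0.449)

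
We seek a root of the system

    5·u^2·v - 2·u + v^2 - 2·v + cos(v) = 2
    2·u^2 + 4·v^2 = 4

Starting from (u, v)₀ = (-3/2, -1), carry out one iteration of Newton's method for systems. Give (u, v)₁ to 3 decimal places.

(-1.189, -0.671)

At (-3/2, -1): F = (-6.70970, 4.500).
Jacobian J = [[10·u·v - 2, 5·u^2 + 2·v - sin(v) - 2], [4·u, 8·v]].
At the point, J = [[13.000, 8.09147], [-6.000, -8.000]] (det J = -55.45117).
Solving J·Δ = −F gives Δ = (0.311, 0.329).
Then the next iterate is (u, v)₁ = (-1.189, -0.671).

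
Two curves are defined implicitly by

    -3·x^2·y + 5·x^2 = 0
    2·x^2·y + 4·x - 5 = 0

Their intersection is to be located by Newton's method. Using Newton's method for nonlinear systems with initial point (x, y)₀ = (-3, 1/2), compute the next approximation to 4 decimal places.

(-2.1875, 1.0347)

At (-3, 1/2): F = (31.5000, -8.0000).
Jacobian J = [[-6·x·y + 10·x, -3·x^2], [4·x·y + 4, 2·x^2]].
At the point, J = [[-21.0000, -27.0000], [-2.0000, 18.0000]] (det J = -432.0000).
Solving J·Δ = −F gives Δ = (0.8125, 0.5347).
Then the next iterate is (x, y)₁ = (-2.1875, 1.0347).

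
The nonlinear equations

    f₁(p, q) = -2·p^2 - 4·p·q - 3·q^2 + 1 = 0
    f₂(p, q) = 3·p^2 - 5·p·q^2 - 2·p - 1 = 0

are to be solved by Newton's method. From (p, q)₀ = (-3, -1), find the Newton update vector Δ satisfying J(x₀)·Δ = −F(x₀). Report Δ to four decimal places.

At (-3, -1): F = (-32.0000, 47.0000).
Jacobian J = [[-4·p - 4·q, -4·p - 6·q], [6·p - 5·q^2 - 2, -10·p·q]].
At the point, J = [[16.0000, 18.0000], [-25.0000, -30.0000]] (det J = -30.0000).
Solving J·Δ = −F gives Δ = (3.8000, -1.6000).

(3.8000, -1.6000)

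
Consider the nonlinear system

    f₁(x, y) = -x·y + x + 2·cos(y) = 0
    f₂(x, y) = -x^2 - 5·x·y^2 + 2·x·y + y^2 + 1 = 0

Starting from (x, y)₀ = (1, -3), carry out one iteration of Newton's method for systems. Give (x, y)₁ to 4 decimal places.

(0.6608, -2.0761)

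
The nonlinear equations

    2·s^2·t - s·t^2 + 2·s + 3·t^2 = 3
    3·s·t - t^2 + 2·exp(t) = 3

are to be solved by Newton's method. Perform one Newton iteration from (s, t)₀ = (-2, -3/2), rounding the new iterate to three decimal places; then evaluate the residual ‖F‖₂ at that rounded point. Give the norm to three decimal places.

At (-2, -3/2): F = (-7.750, 4.19626).
Jacobian J = [[4·s·t - t^2 + 2, 2·s^2 - 2·s·t + 6·t], [3·t, 3·s - 2·t + 2·exp(t)]].
At the point, J = [[11.750, -7.000], [-4.500, -2.55374]] (det J = -61.50644).
Solving J·Δ = −F gives Δ = (0.799, 0.235).
Then the next iterate is (s, t)₁ = (-1.201, -1.265).
Re-evaluating at (-1.201, -1.265): F = (-2.32873, 0.52205), so ‖F‖₂ = 2.387.

2.387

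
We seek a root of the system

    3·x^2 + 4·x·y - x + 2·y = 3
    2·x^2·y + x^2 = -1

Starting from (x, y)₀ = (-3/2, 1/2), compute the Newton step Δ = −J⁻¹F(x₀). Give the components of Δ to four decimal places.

(0.6104, -0.4083)

At (-3/2, 1/2): F = (3.2500, 5.5000).
Jacobian J = [[6·x + 4·y - 1, 4·x + 2], [4·x·y + 2·x, 2·x^2]].
At the point, J = [[-8.0000, -4.0000], [-6.0000, 4.5000]] (det J = -60.0000).
Solving J·Δ = −F gives Δ = (0.6104, -0.4083).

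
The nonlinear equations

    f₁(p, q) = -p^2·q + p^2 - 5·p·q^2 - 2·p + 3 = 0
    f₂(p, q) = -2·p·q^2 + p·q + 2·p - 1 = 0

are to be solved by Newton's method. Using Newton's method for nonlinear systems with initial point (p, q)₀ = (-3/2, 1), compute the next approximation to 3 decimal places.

(0.593, 1.090)

At (-3/2, 1): F = (13.500, -2.500).
Jacobian J = [[-2·p·q + 2·p - 5·q^2 - 2, -p^2 - 10·p·q], [-2·q^2 + q + 2, -4·p·q + p]].
At the point, J = [[-7.000, 12.750], [1.000, 4.500]] (det J = -44.250).
Solving J·Δ = −F gives Δ = (2.093, 0.090).
Then the next iterate is (p, q)₁ = (0.593, 1.090).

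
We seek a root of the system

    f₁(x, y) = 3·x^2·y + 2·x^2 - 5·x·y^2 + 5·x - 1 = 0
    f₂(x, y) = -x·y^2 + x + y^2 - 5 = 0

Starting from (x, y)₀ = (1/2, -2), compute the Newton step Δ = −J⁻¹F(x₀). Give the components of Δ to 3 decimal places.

At (1/2, -2): F = (-9.500, -2.500).
Jacobian J = [[6·x·y + 4·x - 5·y^2 + 5, 3·x^2 - 10·x·y], [-y^2 + 1, -2·x·y + 2·y]].
At the point, J = [[-19.000, 10.750], [-3.000, -2.000]] (det J = 70.250).
Solving J·Δ = −F gives Δ = (-0.653, -0.270).

(-0.653, -0.270)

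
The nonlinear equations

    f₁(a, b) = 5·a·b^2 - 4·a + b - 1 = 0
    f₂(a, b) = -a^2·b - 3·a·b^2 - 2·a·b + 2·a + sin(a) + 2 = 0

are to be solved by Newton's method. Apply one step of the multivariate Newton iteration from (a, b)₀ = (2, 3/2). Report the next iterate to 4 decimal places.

At (2, 3/2): F = (15.0000, -18.590703).
Jacobian J = [[5·b^2 - 4, 10·a·b + 1], [-2·a·b - 3·b^2 - 2·b + cos(a) + 2, -a^2 - 6·a·b - 2·a]].
At the point, J = [[7.2500, 31.0000], [-14.166147, -26.0000]] (det J = 250.650552).
Solving J·Δ = −F gives Δ = (-0.7433, -0.3100).
Then the next iterate is (a, b)₁ = (1.2567, 1.1900).

(1.2567, 1.1900)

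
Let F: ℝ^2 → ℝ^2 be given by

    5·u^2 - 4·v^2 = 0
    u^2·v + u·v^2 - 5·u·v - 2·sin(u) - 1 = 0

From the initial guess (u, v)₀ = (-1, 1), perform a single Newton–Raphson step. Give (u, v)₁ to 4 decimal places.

(-0.4882, 0.4852)

At (-1, 1): F = (1.0000, 5.682942).
Jacobian J = [[10·u, -8·v], [2·u·v + v^2 - 5·v - 2·cos(u), u^2 + 2·u·v - 5·u]].
At the point, J = [[-10.0000, -8.0000], [-7.080605, 4.0000]] (det J = -96.644837).
Solving J·Δ = −F gives Δ = (0.5118, -0.5148).
Then the next iterate is (u, v)₁ = (-0.4882, 0.4852).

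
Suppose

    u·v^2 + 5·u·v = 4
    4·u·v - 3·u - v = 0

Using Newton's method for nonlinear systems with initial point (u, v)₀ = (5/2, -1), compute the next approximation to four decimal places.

At (5/2, -1): F = (-14.0000, -16.5000).
Jacobian J = [[v^2 + 5·v, 2·u·v + 5·u], [4·v - 3, 4·u - 1]].
At the point, J = [[-4.0000, 7.5000], [-7.0000, 9.0000]] (det J = 16.5000).
Solving J·Δ = −F gives Δ = (0.1364, 1.9394).
Then the next iterate is (u, v)₁ = (2.6364, 0.9394).

(2.6364, 0.9394)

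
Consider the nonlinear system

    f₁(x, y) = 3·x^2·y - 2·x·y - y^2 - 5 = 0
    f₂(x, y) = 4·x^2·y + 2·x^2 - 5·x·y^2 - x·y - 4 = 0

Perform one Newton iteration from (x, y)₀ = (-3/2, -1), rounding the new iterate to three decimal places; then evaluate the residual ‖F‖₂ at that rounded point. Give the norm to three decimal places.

At (-3/2, -1): F = (-15.750, -2.500).
Jacobian J = [[6·x·y - 2·y, 3·x^2 - 2·x - 2·y], [8·x·y + 4·x - 5·y^2 - y, 4·x^2 - 10·x·y - x]].
At the point, J = [[11.000, 11.750], [2.000, -4.500]] (det J = -73.000).
Solving J·Δ = −F gives Δ = (1.373, 0.055).
Then the next iterate is (x, y)₁ = (-0.127, -0.945).
Re-evaluating at (-0.127, -0.945): F = (-6.17878, -3.58165), so ‖F‖₂ = 7.142.

7.142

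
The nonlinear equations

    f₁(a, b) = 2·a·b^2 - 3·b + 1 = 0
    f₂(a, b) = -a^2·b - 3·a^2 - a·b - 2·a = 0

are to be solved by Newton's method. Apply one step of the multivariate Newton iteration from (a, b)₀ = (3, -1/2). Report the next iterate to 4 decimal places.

(1.1165, -0.1602)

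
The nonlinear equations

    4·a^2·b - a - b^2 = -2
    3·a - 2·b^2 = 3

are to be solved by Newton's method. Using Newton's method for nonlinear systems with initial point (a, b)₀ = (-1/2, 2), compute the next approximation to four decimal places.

(0.0123, 0.6296)

At (-1/2, 2): F = (0.5000, -12.5000).
Jacobian J = [[8·a·b - 1, 4·a^2 - 2·b], [3, -4·b]].
At the point, J = [[-9.0000, -3.0000], [3.0000, -8.0000]] (det J = 81.0000).
Solving J·Δ = −F gives Δ = (0.5123, -1.3704).
Then the next iterate is (a, b)₁ = (0.0123, 0.6296).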